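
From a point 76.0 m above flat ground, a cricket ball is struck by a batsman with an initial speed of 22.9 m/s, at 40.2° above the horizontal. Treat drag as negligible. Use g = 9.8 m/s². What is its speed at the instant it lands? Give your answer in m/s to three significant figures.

44.9 m/s

Resolve: vₓ = 22.90 cos 40.2° = 17.49 m/s and v_y0 = 22.90 sin 40.2° = 14.78 m/s.
The projectile lands when y = 76.0 + (14.78) t − ½·9.80·t² = 0. Positive root: t = (14.78 + √(14.78² + 2·9.80·76.0)) / 9.80 = (14.78 + 41.33) / 9.80 = 5.725 s.
Vertical velocity at impact: v_y = v_y0 − g t = 14.78 − 9.80 × 5.725 = −41.33 m/s.
Speed: |v| = √(vₓ² + v_y²) = √(17.49² + 41.33²) = 44.88 m/s.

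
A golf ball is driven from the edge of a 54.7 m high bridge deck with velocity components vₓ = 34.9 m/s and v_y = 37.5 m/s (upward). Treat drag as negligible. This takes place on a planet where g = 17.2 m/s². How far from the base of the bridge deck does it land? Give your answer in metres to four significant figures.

Vertical motion (up positive, ground at y = 0): 8.600 t² − (37.50) t − 54.7 = 0, so t = (37.50 + √(37.50² + 2·17.2·54.7)) / 17.2 = (37.50 + 57.34) / 17.2 = 5.514 s.
Horizontal distance: R = vₓ t = 34.90 × 5.514 = 192.4 m.

192.4 m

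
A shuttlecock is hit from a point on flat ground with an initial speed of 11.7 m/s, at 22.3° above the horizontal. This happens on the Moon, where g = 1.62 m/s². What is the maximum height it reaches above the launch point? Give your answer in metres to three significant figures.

Components: vₓ = 11.70 cos 22.3° = 10.82 m/s, v_y0 = 11.70 sin 22.3° = 4.440 m/s.
At the apex v_y = 0, so H = v_y0²/(2g) = 4.440²/3.240 = 6.083 m.

6.08 m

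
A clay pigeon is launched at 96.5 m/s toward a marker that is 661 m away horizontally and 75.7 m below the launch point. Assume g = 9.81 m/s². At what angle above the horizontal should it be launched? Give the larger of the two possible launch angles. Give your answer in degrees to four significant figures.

69.08°

Trajectory: y = x tanθ − g x² (1 + tan²θ)/(2v₀²). With x = 661, y = −75.7, v₀ = 96.5, g = 9.81:
230.1 tan²θ − 661 tanθ + (154.4) = 0.
tanθ = [661 ± √(661² − 4 × 230.1 × (154.4))] / (2 × 230.1) = (661 ± 542.9) / 460.3, giving tanθ = 0.2566 or 2.616.
θ = 14.39° or 69.08°; the larger is 69.08°.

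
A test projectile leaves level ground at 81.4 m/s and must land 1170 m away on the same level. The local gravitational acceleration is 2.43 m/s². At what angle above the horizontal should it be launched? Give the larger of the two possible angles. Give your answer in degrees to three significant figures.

From R = (v₀²/g) sin 2θ: sin 2θ = 2.43 × 1170 / 6626.0 = 0.4291.
2θ = 25.41° or 180° − 25.41° = 154.6°, so θ = 12.70° or 77.30°.
The larger angle is 77.30°.

77.3°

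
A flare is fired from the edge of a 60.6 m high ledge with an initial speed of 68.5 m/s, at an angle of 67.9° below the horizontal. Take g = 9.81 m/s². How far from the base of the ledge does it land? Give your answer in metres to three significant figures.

Components: vₓ = 68.50 cos 67.9° = 25.77 m/s, v_y0 = −63.47 m/s (downward).
Vertical motion (up positive, ground at y = 0): 4.905 t² − (−63.47) t − 60.6 = 0, so t = (−63.47 + √(63.47² + 2·9.81·60.6)) / 9.81 = (−63.47 + 72.23) / 9.81 = 0.8932 s.
Horizontal distance: R = vₓ t = 25.77 × 0.8932 = 23.02 m.

23.0 m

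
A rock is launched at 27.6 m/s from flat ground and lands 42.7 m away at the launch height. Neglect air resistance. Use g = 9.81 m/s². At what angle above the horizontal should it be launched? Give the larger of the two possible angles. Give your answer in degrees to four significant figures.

73.32°

From R = (v₀²/g) sin 2θ: sin 2θ = 9.81 × 42.7 / 761.76 = 0.5499.
2θ = 33.36° or 180° − 33.36° = 146.6°, so θ = 16.68° or 73.32°.
The larger angle is 73.32°.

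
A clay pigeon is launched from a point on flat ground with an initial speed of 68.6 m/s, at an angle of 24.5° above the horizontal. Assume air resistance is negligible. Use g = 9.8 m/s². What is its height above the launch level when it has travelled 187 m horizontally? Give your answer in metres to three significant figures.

Components: vₓ = 68.60 cos 24.5° = 62.42 m/s, v_y0 = 68.60 sin 24.5° = 28.45 m/s.
Time to reach x = 187 m: t = x/vₓ = 187/62.42 = 2.996 s.
Height: y = v_y0 t − ½ g t² = 28.45 × 2.996 − 4.900 × 2.996² = 85.22 − 43.97 = 41.25 m.

41.2 m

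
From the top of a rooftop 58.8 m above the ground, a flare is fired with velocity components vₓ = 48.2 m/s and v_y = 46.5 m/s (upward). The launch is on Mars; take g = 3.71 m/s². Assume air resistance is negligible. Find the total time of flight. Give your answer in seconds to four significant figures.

26.27 s

The projectile lands when y = 58.8 + (46.50) t − ½·3.71·t² = 0. Positive root: t = (46.50 + √(46.50² + 2·3.71·58.8)) / 3.71 = (46.50 + 50.98) / 3.71 = 26.27 s.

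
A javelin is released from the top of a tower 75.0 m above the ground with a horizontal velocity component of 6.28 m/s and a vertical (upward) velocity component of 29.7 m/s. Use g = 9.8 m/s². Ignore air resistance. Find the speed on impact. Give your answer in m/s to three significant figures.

The projectile lands when y = 75.0 + (29.70) t − ½·9.80·t² = 0. Positive root: t = (29.70 + √(29.70² + 2·9.80·75.0)) / 9.80 = (29.70 + 48.50) / 9.80 = 7.979 s.
Vertical velocity at impact: v_y = v_y0 − g t = 29.70 − 9.80 × 7.979 = −48.50 m/s.
Speed: |v| = √(vₓ² + v_y²) = √(6.280² + 48.50²) = 48.90 m/s.

48.9 m/s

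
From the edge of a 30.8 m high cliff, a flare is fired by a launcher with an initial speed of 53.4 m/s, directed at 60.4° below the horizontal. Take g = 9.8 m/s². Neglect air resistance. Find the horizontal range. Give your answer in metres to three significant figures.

Horizontal component vₓ = 53.40 cos 60.4° = 26.38 m/s; vertical v_y0 = −46.43 m/s (downward).
Vertical motion (up positive, ground at y = 0): 4.900 t² − (−46.43) t − 30.8 = 0, so t = (−46.43 + √(46.43² + 2·9.80·30.8)) / 9.80 = (−46.43 + 52.53) / 9.80 = 0.6225 s.
Horizontal distance: R = vₓ t = 26.38 × 0.6225 = 16.42 m.

16.4 m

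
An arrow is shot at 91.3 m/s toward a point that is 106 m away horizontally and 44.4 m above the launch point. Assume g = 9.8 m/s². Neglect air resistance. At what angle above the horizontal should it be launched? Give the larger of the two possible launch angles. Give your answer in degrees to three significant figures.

86.3°

Trajectory: y = x tanθ − g x² (1 + tan²θ)/(2v₀²). With x = 106, y = 44.4, v₀ = 91.3, g = 9.80:
6.605 tan²θ − 106 tanθ + (51.00) = 0.
tanθ = [106 ± √(106² − 4 × 6.605 × (51.00))] / (2 × 6.605) = (106 ± 99.44) / 13.21, giving tanθ = 0.4965 or 15.55.
θ = 26.41° or 86.32°; the larger is 86.32°.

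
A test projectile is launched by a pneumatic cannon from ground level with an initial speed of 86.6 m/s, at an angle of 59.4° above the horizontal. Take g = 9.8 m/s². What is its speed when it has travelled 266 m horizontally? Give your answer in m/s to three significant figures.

46.7 m/s

Horizontal component vₓ = 86.60 cos 59.4° = 44.08 m/s; vertical v_y0 = 86.60 sin 59.4° = 74.54 m/s.
At x = 266 m, t = x/vₓ = 266/44.08 = 6.034 s.
Vertical velocity there: v_y = v_y0 − g t = 74.54 − 9.80 × 6.034 = 15.41 m/s.
Speed: √(vₓ² + v_y²) = √(44.08² + 15.41²) = 46.70 m/s.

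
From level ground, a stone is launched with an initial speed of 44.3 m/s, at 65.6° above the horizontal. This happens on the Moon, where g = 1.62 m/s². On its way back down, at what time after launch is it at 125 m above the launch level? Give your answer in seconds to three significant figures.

vₓ = 44.30 cos 65.6° = 18.30 m/s; v_y0 = 44.30 sin 65.6° = 40.34 m/s.
Height y(t) = 40.34 t − 0.8100 t² = 125 gives 0.8100 t² − 40.34 t + 125 = 0.
t = [40.34 ± √(40.34² − 2·1.62·125)] / 1.62 = (40.34 ± 34.97) / 1.62, so t = 3.320 s or t = 46.49 s.
The descending-branch root is 46.49 s.

46.5 s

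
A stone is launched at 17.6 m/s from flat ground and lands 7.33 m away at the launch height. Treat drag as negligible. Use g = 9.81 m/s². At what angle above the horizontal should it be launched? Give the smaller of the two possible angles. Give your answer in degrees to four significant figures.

6.712°

From R = (v₀²/g) sin 2θ: sin 2θ = 9.81 × 7.33 / 309.76 = 0.2321.
2θ = 13.42° or 180° − 13.42° = 166.6°, so θ = 6.712° or 83.29°.
The smaller angle is 6.712°.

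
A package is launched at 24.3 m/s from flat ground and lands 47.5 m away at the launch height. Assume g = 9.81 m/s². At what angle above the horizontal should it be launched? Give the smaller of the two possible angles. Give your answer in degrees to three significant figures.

R = v₀² sin 2θ / g gives sin 2θ = gR/v₀² = 9.81·47.5/24.3² = 0.7891.
2θ = 52.10° or 180° − 52.10° = 127.9°, so θ = 26.05° or 63.95°.
The smaller angle is 26.05°.

26.1°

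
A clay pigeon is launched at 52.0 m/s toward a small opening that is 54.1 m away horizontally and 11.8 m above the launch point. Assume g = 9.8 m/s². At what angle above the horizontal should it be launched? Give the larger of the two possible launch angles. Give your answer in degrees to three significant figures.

Trajectory: y = x tanθ − g x² (1 + tan²θ)/(2v₀²). With x = 54.1, y = 11.8, v₀ = 52.0, g = 9.80:
5.304 tan²θ − 54.1 tanθ + (17.10) = 0.
tanθ = [54.1 ± √(54.1² − 4 × 5.304 × (17.10))] / (2 × 5.304) = (54.1 ± 50.64) / 10.61, giving tanθ = 0.3266 or 9.874.
θ = 18.09° or 84.22°; the larger is 84.22°.

84.2°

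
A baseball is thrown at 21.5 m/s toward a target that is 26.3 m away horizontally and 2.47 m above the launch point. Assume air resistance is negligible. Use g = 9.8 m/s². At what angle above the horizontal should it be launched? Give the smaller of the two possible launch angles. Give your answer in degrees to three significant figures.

Trajectory: y = x tanθ − g x² (1 + tan²θ)/(2v₀²). With x = 26.3, y = 2.47, v₀ = 21.5, g = 9.80:
7.332 tan²θ − 26.3 tanθ + (9.802) = 0.
tanθ = [26.3 ± √(26.3² − 4 × 7.332 × (9.802))] / (2 × 7.332) = (26.3 ± 20.10) / 14.66, giving tanθ = 0.4225 or 3.164.
θ = 22.90° or 72.46°; the smaller is 22.90°.

22.9°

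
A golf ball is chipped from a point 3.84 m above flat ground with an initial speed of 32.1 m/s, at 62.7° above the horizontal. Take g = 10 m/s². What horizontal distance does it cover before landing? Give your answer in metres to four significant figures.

Horizontal component vₓ = 32.10 cos 62.7° = 14.72 m/s; vertical v_y0 = 32.10 sin 62.7° = 28.52 m/s.
The projectile lands when y = 3.84 + (28.52) t − ½·10.0·t² = 0. Positive root: t = (28.52 + √(28.52² + 2·10.0·3.84)) / 10.0 = (28.52 + 29.84) / 10.0 = 5.837 s.
Horizontal distance: R = vₓ t = 14.72 × 5.837 = 85.93 m.

85.93 m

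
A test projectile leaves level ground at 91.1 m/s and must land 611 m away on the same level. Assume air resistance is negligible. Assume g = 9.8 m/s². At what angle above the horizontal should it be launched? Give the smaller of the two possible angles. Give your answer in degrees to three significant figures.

Level-ground range R = v₀² sin(2θ)/g ⇒ sin(2θ) = gR/v₀² = 9.80 × 611 / 91.1² = 0.7215.
2θ = 46.18° or 180° − 46.18° = 133.8°, so θ = 23.09° or 66.91°.
The smaller angle is 23.09°.

23.1°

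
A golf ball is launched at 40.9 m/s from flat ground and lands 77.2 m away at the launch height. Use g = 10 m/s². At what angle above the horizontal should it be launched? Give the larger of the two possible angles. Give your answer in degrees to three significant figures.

R = v₀² sin 2θ / g gives sin 2θ = gR/v₀² = 10.0·77.2/40.9² = 0.4615.
2θ = 27.48° or 180° − 27.48° = 152.5°, so θ = 13.74° or 76.26°.
The larger angle is 76.26°.

76.3°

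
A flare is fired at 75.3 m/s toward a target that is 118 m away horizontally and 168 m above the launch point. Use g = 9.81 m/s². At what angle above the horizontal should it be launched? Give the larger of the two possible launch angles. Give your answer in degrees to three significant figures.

82.8°

Trajectory: y = x tanθ − g x² (1 + tan²θ)/(2v₀²). With x = 118, y = 168, v₀ = 75.3, g = 9.81:
12.05 tan²θ − 118 tanθ + (180.0) = 0.
tanθ = [118 ± √(118² − 4 × 12.05 × (180.0))] / (2 × 12.05) = (118 ± 72.45) / 24.09, giving tanθ = 1.891 or 7.906.
θ = 62.13° or 82.79°; the larger is 82.79°.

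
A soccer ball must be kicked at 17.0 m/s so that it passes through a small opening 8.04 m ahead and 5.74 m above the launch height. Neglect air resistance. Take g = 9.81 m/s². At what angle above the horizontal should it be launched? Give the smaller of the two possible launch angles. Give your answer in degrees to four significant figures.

Trajectory: y = x tanθ − g x² (1 + tan²θ)/(2v₀²). With x = 8.04, y = 5.74, v₀ = 17.0, g = 9.81:
1.097 tan²θ − 8.04 tanθ + (6.837) = 0.
tanθ = [8.04 ± √(8.04² − 4 × 1.097 × (6.837))] / (2 × 1.097) = (8.04 ± 5.885) / 2.194, giving tanθ = 0.9820 or 6.346.
θ = 44.48° or 81.05°; the smaller is 44.48°.

44.48°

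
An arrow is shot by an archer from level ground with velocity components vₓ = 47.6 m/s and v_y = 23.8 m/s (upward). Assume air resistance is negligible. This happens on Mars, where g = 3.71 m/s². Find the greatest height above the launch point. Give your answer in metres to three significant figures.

Maximum height: H = v_y0² / (2g) = 23.80² / (2 × 3.71) = 76.34 m.

76.3 m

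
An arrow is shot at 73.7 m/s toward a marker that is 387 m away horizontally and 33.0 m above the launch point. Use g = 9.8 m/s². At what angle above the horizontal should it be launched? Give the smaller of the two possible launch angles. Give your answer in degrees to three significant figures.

28.1°

Trajectory: y = x tanθ − g x² (1 + tan²θ)/(2v₀²). With x = 387, y = 33.0, v₀ = 73.7, g = 9.80:
135.1 tan²θ − 387 tanθ + (168.1) = 0.
tanθ = [387 ± √(387² − 4 × 135.1 × (168.1))] / (2 × 135.1) = (387 ± 242.7) / 270.2, giving tanθ = 0.5339 or 2.330.
θ = 28.10° or 66.78°; the smaller is 28.10°.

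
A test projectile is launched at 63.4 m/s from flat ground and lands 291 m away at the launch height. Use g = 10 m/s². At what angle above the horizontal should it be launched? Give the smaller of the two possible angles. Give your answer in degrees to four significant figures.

R = v₀² sin 2θ / g gives sin 2θ = gR/v₀² = 10.0·291/63.4² = 0.7240.
2θ = 46.38° or 180° − 46.38° = 133.6°, so θ = 23.19° or 66.81°.
The smaller angle is 23.19°.

23.19°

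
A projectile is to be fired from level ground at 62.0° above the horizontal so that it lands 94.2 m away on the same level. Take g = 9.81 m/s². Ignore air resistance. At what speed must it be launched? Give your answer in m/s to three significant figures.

33.4 m/s

Level-ground range: R = v₀² sin(2θ)/g, so v₀ = √(gR / sin 2θ).
v₀ = √(9.81 × 94.2 / sin 124.0°) = √(924.1 / 0.8290) = √1114.7 = 33.39 m/s.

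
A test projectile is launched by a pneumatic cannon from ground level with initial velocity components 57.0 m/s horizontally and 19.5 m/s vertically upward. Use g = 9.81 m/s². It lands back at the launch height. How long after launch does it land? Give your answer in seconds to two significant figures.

4.0 s

Landing at launch height ⇒ T = 2 v_y0 / g = 2 × 19.50 / 9.81 = 3.976 s.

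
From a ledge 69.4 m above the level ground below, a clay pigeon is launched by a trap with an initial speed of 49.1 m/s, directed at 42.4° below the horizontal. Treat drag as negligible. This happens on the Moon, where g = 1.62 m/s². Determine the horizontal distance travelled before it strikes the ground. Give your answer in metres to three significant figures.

72.5 m

Resolve: vₓ = 49.10 cos 42.4° = 36.26 m/s and v_y0 = −33.11 m/s (downward).
With up positive and y = 0 at the ground: y(t) = 69.4 + (−33.11) t − 0.8100 t². Setting y = 0 and taking the positive root: t = [−33.11 + √(33.11² + 2·1.62·69.4)] / 1.62 = (−33.11 + 36.35) / 1.62 = 1.998 s.
Horizontal distance: R = vₓ t = 36.26 × 1.998 = 72.46 m.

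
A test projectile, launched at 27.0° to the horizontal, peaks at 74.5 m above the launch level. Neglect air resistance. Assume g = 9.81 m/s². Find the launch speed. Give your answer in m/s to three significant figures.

84.2 m/s

At the peak v_y = 0, so v_y0 = √(2gH) = √(2 × 9.81 × 74.5) = 38.23 m/s.
v_y0 = v₀ sin θ ⇒ v₀ = 38.23 / sin 27.0° = 84.21 m/s.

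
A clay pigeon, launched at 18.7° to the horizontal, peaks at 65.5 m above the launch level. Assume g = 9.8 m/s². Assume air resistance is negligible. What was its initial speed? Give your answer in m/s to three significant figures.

112 m/s

At the peak v_y = 0, so v_y0 = √(2gH) = √(2 × 9.80 × 65.5) = 35.83 m/s.
v_y0 = v₀ sin θ ⇒ v₀ = 35.83 / sin 18.7° = 111.8 m/s.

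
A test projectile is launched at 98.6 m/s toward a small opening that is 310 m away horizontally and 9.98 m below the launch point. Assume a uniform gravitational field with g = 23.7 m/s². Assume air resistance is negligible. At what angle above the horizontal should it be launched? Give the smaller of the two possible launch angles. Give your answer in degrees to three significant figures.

Trajectory: y = x tanθ − g x² (1 + tan²θ)/(2v₀²). With x = 310, y = −9.98, v₀ = 98.6, g = 23.7:
117.1 tan²θ − 310 tanθ + (107.2) = 0.
tanθ = [310 ± √(310² − 4 × 117.1 × (107.2))] / (2 × 117.1) = (310 ± 214.2) / 234.3, giving tanθ = 0.4088 or 2.238.
θ = 22.24° or 65.92°; the smaller is 22.24°.

22.2°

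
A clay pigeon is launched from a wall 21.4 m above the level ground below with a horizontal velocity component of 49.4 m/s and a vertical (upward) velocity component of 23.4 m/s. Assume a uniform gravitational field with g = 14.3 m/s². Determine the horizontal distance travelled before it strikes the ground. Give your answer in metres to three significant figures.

The projectile lands when y = 21.4 + (23.40) t − ½·14.3·t² = 0. Positive root: t = (23.40 + √(23.40² + 2·14.3·21.4)) / 14.3 = (23.40 + 34.05) / 14.3 = 4.018 s.
Horizontal distance: R = vₓ t = 49.40 × 4.018 = 198.5 m.

198 m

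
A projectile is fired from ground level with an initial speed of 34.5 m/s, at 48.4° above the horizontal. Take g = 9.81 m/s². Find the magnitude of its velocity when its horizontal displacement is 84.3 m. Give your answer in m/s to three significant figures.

Resolve: vₓ = 34.50 cos 48.4° = 22.91 m/s and v_y0 = 34.50 sin 48.4° = 25.80 m/s.
At x = 84.3 m, t = x/vₓ = 84.3/22.91 = 3.680 s.
Vertical velocity there: v_y = v_y0 − g t = 25.80 − 9.81 × 3.680 = −10.31 m/s.
Speed: √(vₓ² + v_y²) = √(22.91² + 10.31²) = 25.12 m/s.

25.1 m/s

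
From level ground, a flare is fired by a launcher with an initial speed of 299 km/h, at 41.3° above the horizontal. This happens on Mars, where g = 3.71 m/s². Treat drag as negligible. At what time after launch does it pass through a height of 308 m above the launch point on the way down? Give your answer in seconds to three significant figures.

Convert: 299 km/h = 299/3.6 = 83.06 m/s.
Horizontal component vₓ = 83.06 cos 41.3° = 62.40 m/s; vertical v_y0 = 83.06 sin 41.3° = 54.82 m/s.
Height y(t) = 54.82 t − 1.855 t² = 308 gives 1.855 t² − 54.82 t + 308 = 0.
Quadratic formula: t = (54.82 ± √719.52) / 3.71 = (54.82 ± 26.82) / 3.71 → t = 7.545 s or 22.01 s.
The descending-branch root is 22.01 s.

22.0 s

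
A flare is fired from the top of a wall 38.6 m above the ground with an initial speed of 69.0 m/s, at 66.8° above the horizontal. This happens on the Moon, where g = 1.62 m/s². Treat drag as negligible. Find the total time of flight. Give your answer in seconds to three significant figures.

78.9 s

Resolve: vₓ = 69.00 cos 66.8° = 27.18 m/s and v_y0 = 69.00 sin 66.8° = 63.42 m/s.
The projectile lands when y = 38.6 + (63.42) t − ½·1.62·t² = 0. Positive root: t = (63.42 + √(63.42² + 2·1.62·38.6)) / 1.62 = (63.42 + 64.40) / 1.62 = 78.90 s.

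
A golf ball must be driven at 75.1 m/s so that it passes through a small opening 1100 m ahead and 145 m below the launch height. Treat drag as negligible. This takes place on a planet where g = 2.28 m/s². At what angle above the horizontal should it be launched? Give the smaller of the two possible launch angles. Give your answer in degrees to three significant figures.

Trajectory: y = x tanθ − g x² (1 + tan²θ)/(2v₀²). With x = 1100, y = −145, v₀ = 75.1, g = 2.28:
244.6 tan²θ − 1100 tanθ + (99.57) = 0.
tanθ = [1100 ± √(1100² − 4 × 244.6 × (99.57))] / (2 × 244.6) = (1100 ± 1055) / 489.1, giving tanθ = 0.09242 or 4.405.
θ = 5.280° or 77.21°; the smaller is 5.280°.

5.28°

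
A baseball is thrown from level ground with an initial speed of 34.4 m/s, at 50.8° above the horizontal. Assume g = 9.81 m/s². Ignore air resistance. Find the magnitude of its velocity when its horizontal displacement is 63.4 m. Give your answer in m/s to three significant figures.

21.8 m/s

vₓ = 34.40 cos 50.8° = 21.74 m/s; v_y0 = 34.40 sin 50.8° = 26.66 m/s.
x = vₓ t ⇒ t = 63.4/21.74 = 2.916 s.
Vertical velocity there: v_y = v_y0 − g t = 26.66 − 9.81 × 2.916 = −1.948 m/s.
Speed: √(vₓ² + v_y²) = √(21.74² + 1.948²) = 21.83 m/s.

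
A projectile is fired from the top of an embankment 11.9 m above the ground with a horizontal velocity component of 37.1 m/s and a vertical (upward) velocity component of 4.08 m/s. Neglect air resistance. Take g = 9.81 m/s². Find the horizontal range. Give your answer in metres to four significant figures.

The projectile lands when y = 11.9 + (4.080) t − ½·9.81·t² = 0. Positive root: t = (4.080 + √(4.080² + 2·9.81·11.9)) / 9.81 = (4.080 + 15.82) / 9.81 = 2.028 s.
Horizontal distance: R = vₓ t = 37.10 × 2.028 = 75.24 m.

75.24 m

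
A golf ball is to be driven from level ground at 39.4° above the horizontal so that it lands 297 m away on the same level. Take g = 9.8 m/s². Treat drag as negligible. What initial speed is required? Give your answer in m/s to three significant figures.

On level ground R = v₀² sin 2θ / g ⇒ v₀ = √(gR / sin 2θ).
v₀ = √(9.80 × 297 / sin 78.80°) = √(2911 / 0.9810) = √2967.1 = 54.47 m/s.

54.5 m/s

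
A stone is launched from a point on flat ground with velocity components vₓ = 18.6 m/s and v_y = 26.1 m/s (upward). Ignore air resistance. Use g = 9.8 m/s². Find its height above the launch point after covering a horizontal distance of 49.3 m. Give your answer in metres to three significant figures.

34.8 m

Time to reach x = 49.3 m: t = x/vₓ = 49.3/18.60 = 2.651 s.
Height: y = v_y0 t − ½ g t² = 26.10 × 2.651 − 4.900 × 2.651² = 69.18 − 34.42 = 34.75 m.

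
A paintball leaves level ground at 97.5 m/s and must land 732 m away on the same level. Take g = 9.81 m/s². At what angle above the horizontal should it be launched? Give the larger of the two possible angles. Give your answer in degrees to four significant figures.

R = v₀² sin 2θ / g gives sin 2θ = gR/v₀² = 9.81·732/97.5² = 0.7554.
2θ = 49.06° or 180° − 49.06° = 130.9°, so θ = 24.53° or 65.47°.
The larger angle is 65.47°.

65.47°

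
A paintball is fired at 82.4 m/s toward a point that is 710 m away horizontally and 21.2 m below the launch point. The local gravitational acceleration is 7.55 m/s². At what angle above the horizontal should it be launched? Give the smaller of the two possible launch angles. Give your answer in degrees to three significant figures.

23.8°

Trajectory: y = x tanθ − g x² (1 + tan²θ)/(2v₀²). With x = 710, y = −21.2, v₀ = 82.4, g = 7.55:
280.3 tan²θ − 710 tanθ + (259.1) = 0.
tanθ = [710 ± √(710² − 4 × 280.3 × (259.1))] / (2 × 280.3) = (710 ± 462.2) / 560.5, giving tanθ = 0.4420 or 2.091.
θ = 23.85° or 64.44°; the smaller is 23.85°.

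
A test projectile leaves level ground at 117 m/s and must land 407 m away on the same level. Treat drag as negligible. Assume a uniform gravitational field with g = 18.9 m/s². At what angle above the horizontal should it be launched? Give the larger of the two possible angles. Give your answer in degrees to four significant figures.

Level-ground range R = v₀² sin(2θ)/g ⇒ sin(2θ) = gR/v₀² = 18.9 × 407 / 117² = 0.5619.
2θ = 34.19° or 180° − 34.19° = 145.8°, so θ = 17.09° or 72.91°.
The larger angle is 72.91°.

72.91°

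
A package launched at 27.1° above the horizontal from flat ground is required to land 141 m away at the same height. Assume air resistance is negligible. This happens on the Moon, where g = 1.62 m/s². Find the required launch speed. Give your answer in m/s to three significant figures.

On level ground R = v₀² sin 2θ / g ⇒ v₀ = √(gR / sin 2θ).
v₀ = √(1.62 × 141 / sin 54.20°) = √(228.4 / 0.8111) = √281.63 = 16.78 m/s.

16.8 m/s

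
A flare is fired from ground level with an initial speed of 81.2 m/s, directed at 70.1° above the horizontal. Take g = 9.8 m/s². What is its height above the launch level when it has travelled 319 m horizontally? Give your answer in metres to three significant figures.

228 m

Horizontal component vₓ = 81.20 cos 70.1° = 27.64 m/s; vertical v_y0 = 81.20 sin 70.1° = 76.35 m/s.
At x = 319 m, t = x/vₓ = 319/27.64 = 11.54 s.
Height: y = v_y0 t − ½ g t² = 76.35 × 11.54 − 4.900 × 11.54² = 881.2 − 652.7 = 228.5 m.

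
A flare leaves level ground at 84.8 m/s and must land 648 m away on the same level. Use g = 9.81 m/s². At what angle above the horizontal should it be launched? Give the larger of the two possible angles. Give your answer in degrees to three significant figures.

58.9°

From R = (v₀²/g) sin 2θ: sin 2θ = 9.81 × 648 / 7191.0 = 0.8840.
2θ = 62.13° or 180° − 62.13° = 117.9°, so θ = 31.06° or 58.94°.
The larger angle is 58.94°.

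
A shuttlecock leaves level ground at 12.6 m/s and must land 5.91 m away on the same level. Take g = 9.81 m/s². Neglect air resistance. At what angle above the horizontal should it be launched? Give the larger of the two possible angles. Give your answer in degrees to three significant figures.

From R = (v₀²/g) sin 2θ: sin 2θ = 9.81 × 5.91 / 158.76 = 0.3652.
2θ = 21.42° or 180° − 21.42° = 158.6°, so θ = 10.71° or 79.29°.
The larger angle is 79.29°.

79.3°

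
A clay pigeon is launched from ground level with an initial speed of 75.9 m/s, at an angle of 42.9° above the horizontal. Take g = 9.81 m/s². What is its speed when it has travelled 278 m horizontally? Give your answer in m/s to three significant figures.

55.7 m/s

Components: vₓ = 75.90 cos 42.9° = 55.60 m/s, v_y0 = 75.90 sin 42.9° = 51.67 m/s.
Time to reach x = 278 m: t = x/vₓ = 278/55.60 = 5.000 s.
Vertical velocity there: v_y = v_y0 − g t = 51.67 − 9.81 × 5.000 = 2.617 m/s.
Speed: √(vₓ² + v_y²) = √(55.60² + 2.617²) = 55.66 m/s.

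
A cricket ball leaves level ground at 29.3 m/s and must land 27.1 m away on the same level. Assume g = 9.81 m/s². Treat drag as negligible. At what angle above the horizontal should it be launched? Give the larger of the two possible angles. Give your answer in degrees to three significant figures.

81.0°

Level-ground range R = v₀² sin(2θ)/g ⇒ sin(2θ) = gR/v₀² = 9.81 × 27.1 / 29.3² = 0.3097.
2θ = 18.04° or 180° − 18.04° = 162.0°, so θ = 9.020° or 80.98°.
The larger angle is 80.98°.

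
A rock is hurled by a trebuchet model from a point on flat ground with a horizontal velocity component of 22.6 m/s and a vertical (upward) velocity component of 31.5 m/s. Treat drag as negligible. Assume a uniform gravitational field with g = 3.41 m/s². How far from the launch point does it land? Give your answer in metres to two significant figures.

Flight time T = 2 v_y0 / g = 18.48 s.
Range: R = vₓ T = 22.60 × 18.48 = 417.5 m.

420 m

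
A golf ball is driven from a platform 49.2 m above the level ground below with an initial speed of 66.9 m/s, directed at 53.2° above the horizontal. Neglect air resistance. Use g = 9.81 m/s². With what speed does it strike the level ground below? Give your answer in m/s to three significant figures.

Components: vₓ = 66.90 cos 53.2° = 40.07 m/s, v_y0 = 66.90 sin 53.2° = 53.57 m/s.
The projectile lands when y = 49.2 + (53.57) t − ½·9.81·t² = 0. Positive root: t = (53.57 + √(53.57² + 2·9.81·49.2)) / 9.81 = (53.57 + 61.93) / 9.81 = 11.77 s.
Vertical velocity at impact: v_y = v_y0 − g t = 53.57 − 9.81 × 11.77 = −61.93 m/s.
Speed: |v| = √(vₓ² + v_y²) = √(40.07² + 61.93²) = 73.76 m/s.

73.8 m/s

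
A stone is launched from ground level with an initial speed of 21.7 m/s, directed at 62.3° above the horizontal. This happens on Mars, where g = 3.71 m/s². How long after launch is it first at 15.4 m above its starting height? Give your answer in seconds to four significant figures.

Components: vₓ = 21.70 cos 62.3° = 10.09 m/s, v_y0 = 21.70 sin 62.3° = 19.21 m/s.
Require v_y0 t − ½ g t² = 15.4, i.e. 1.855 t² − 19.21 t + 15.4 = 0.
t = [19.21 ± √(19.21² − 2·3.71·15.4)] / 3.71 = (19.21 ± 15.96) / 3.71, so t = 0.8756 s or t = 9.482 s.
The first (ascending) time is 0.8756 s.

0.8756 s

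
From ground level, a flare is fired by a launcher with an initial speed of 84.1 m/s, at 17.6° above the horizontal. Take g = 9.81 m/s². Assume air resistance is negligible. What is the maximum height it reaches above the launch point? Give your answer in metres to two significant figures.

33 m

Components: vₓ = 84.10 cos 17.6° = 80.16 m/s, v_y0 = 84.10 sin 17.6° = 25.43 m/s.
Peak height H = v_y0² / (2g) = 646.65 / 19.62 = 32.96 m.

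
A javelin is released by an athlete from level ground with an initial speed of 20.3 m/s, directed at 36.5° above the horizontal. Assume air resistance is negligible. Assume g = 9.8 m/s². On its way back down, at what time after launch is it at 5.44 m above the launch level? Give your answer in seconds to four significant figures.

1.871 s

Resolve: vₓ = 20.30 cos 36.5° = 16.32 m/s and v_y0 = 20.30 sin 36.5° = 12.07 m/s.
Require v_y0 t − ½ g t² = 5.44, i.e. 4.900 t² − 12.07 t + 5.44 = 0.
t = [12.07 ± √(12.07² − 2·9.80·5.44)] / 9.80 = (12.07 ± 6.259) / 9.80, so t = 0.5934 s or t = 1.871 s.
The descending-branch root is 1.871 s.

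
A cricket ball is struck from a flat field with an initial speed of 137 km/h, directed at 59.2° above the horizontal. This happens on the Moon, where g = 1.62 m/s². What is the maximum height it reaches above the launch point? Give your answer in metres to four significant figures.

329.8 m

Convert: 137 km/h = 137/3.6 = 38.06 m/s.
Resolve: vₓ = 38.06 cos 59.2° = 19.49 m/s and v_y0 = 38.06 sin 59.2° = 32.69 m/s.
Maximum height: H = v_y0² / (2g) = 32.69² / (2 × 1.62) = 329.8 m.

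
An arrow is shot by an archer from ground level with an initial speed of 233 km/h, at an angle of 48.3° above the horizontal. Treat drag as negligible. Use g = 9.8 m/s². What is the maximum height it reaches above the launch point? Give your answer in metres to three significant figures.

119 m

Convert: 233 km/h = 233/3.6 = 64.72 m/s.
vₓ = 64.72 cos 48.3° = 43.06 m/s; v_y0 = 64.72 sin 48.3° = 48.32 m/s.
Maximum height: H = v_y0² / (2g) = 48.32² / (2 × 9.80) = 119.1 m.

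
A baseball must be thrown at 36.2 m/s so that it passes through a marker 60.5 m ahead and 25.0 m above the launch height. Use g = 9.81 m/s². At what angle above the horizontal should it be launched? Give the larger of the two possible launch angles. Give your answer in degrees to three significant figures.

Trajectory: y = x tanθ − g x² (1 + tan²θ)/(2v₀²). With x = 60.5, y = 25.0, v₀ = 36.2, g = 9.81:
13.70 tan²θ − 60.5 tanθ + (38.70) = 0.
tanθ = [60.5 ± √(60.5² − 4 × 13.70 × (38.70))] / (2 × 13.70) = (60.5 ± 39.24) / 27.40, giving tanθ = 0.7761 or 3.640.
θ = 37.81° or 74.64°; the larger is 74.64°.

74.6°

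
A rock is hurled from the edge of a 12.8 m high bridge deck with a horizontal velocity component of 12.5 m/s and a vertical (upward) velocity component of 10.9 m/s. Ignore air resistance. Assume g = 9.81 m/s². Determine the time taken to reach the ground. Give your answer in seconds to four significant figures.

Vertical motion (up positive, ground at y = 0): 4.905 t² − (10.90) t − 12.8 = 0, so t = (10.90 + √(10.90² + 2·9.81·12.8)) / 9.81 = (10.90 + 19.23) / 9.81 = 3.072 s.

3.072 s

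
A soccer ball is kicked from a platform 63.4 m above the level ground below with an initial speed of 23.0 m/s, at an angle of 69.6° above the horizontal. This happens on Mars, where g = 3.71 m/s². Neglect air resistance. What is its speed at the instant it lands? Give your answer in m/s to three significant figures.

31.6 m/s

vₓ = 23.00 cos 69.6° = 8.017 m/s; v_y0 = 23.00 sin 69.6° = 21.56 m/s.
Vertical motion (up positive, ground at y = 0): 1.855 t² − (21.56) t − 63.4 = 0, so t = (21.56 + √(21.56² + 2·3.71·63.4)) / 3.71 = (21.56 + 30.58) / 3.71 = 14.05 s.
Vertical velocity at impact: v_y = v_y0 − g t = 21.56 − 3.71 × 14.05 = −30.58 m/s.
Speed: |v| = √(vₓ² + v_y²) = √(8.017² + 30.58²) = 31.61 m/s.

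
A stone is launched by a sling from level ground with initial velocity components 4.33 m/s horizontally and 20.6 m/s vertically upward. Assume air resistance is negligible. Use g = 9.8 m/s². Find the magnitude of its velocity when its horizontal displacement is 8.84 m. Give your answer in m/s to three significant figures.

Time to reach x = 8.84 m: t = x/vₓ = 8.84/4.330 = 2.042 s.
Vertical velocity there: v_y = v_y0 − g t = 20.60 − 9.80 × 2.042 = 0.5926 m/s.
Speed: √(vₓ² + v_y²) = √(4.330² + 0.5926²) = 4.370 m/s.

4.37 m/s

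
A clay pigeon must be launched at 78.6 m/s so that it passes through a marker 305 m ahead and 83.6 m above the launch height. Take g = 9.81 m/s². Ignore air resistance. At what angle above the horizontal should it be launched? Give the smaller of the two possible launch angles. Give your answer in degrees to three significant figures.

Trajectory: y = x tanθ − g x² (1 + tan²θ)/(2v₀²). With x = 305, y = 83.6, v₀ = 78.6, g = 9.81:
73.86 tan²θ − 305 tanθ + (157.5) = 0.
tanθ = [305 ± √(305² − 4 × 73.86 × (157.5))] / (2 × 73.86) = (305 ± 215.7) / 147.7, giving tanθ = 0.6048 or 3.525.
θ = 31.17° or 74.16°; the smaller is 31.17°.

31.2°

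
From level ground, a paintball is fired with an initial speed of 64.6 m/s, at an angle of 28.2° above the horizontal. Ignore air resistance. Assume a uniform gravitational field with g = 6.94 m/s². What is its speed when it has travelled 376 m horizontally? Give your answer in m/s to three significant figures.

Horizontal component vₓ = 64.60 cos 28.2° = 56.93 m/s; vertical v_y0 = 64.60 sin 28.2° = 30.53 m/s.
x = vₓ t ⇒ t = 376/56.93 = 6.604 s.
Vertical velocity there: v_y = v_y0 − g t = 30.53 − 6.94 × 6.604 = −15.31 m/s.
Speed: √(vₓ² + v_y²) = √(56.93² + 15.31²) = 58.95 m/s.

59.0 m/s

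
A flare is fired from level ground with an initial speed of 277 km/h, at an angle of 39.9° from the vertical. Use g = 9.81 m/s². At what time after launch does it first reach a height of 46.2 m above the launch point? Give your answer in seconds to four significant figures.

Convert: 277 km/h = 277/3.6 = 76.94 m/s.
Resolve: vₓ = 76.94 sin 39.9° = 49.36 m/s and v_y0 = 76.94 cos 39.9° = 59.03 m/s.
Set y = v_y0 t − ½ g t² = 46.2: 4.905 t² − 59.03 t + 46.2 = 0.
Quadratic formula: t = (59.03 ± √2578.0) / 9.81 = (59.03 ± 50.77) / 9.81 → t = 0.8415 s or 11.19 s.
The first (ascending) time is 0.8415 s.

0.8415 s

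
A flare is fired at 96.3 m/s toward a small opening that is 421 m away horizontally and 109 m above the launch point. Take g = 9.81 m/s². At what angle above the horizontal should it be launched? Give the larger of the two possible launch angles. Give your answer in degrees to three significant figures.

Trajectory: y = x tanθ − g x² (1 + tan²θ)/(2v₀²). With x = 421, y = 109, v₀ = 96.3, g = 9.81:
93.75 tan²θ − 421 tanθ + (202.7) = 0.
tanθ = [421 ± √(421² − 4 × 93.75 × (202.7))] / (2 × 93.75) = (421 ± 318.1) / 187.5, giving tanθ = 0.5486 or 3.942.
θ = 28.75° or 75.77°; the larger is 75.77°.

75.8°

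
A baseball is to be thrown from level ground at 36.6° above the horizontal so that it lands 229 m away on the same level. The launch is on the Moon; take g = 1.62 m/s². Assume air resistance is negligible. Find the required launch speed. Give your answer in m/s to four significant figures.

19.69 m/s

On level ground R = v₀² sin 2θ / g ⇒ v₀ = √(gR / sin 2θ).
v₀ = √(1.62 × 229 / sin 73.20°) = √(371.0 / 0.9573) = √387.52 = 19.69 m/s.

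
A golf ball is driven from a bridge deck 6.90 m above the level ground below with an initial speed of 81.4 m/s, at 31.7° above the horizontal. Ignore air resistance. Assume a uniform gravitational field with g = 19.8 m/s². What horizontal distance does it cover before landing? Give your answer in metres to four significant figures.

Resolve: vₓ = 81.40 cos 31.7° = 69.26 m/s and v_y0 = 81.40 sin 31.7° = 42.77 m/s.
With up positive and y = 0 at the ground: y(t) = 6.90 + (42.77) t − 9.900 t². Setting y = 0 and taking the positive root: t = [42.77 + √(42.77² + 2·19.8·6.90)] / 19.8 = (42.77 + 45.86) / 19.8 = 4.476 s.
Horizontal distance: R = vₓ t = 69.26 × 4.476 = 310.0 m.

310.0 m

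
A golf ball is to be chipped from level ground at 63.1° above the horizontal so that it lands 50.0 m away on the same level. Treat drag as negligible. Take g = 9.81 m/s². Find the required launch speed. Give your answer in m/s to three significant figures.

On level ground R = v₀² sin 2θ / g ⇒ v₀ = √(gR / sin 2θ).
v₀ = √(9.81 × 50.0 / sin 126.2°) = √(490.5 / 0.8070) = √607.84 = 24.65 m/s.

24.7 m/s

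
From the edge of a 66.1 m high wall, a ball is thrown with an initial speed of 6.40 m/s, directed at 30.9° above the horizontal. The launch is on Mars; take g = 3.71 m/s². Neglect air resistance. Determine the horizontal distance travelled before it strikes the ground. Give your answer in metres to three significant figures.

vₓ = 6.400 cos 30.9° = 5.492 m/s; v_y0 = 6.400 sin 30.9° = 3.287 m/s.
With up positive and y = 0 at the ground: y(t) = 66.1 + (3.287) t − 1.855 t². Setting y = 0 and taking the positive root: t = [3.287 + √(3.287² + 2·3.71·66.1)] / 3.71 = (3.287 + 22.39) / 3.71 = 6.921 s.
Horizontal distance: R = vₓ t = 5.492 × 6.921 = 38.01 m.

38.0 m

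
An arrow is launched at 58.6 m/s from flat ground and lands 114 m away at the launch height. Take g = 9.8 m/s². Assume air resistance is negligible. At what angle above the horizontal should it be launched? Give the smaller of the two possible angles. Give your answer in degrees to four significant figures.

9.493°

R = v₀² sin 2θ / g gives sin 2θ = gR/v₀² = 9.80·114/58.6² = 0.3253.
2θ = 18.99° or 180° − 18.99° = 161.0°, so θ = 9.493° or 80.51°.
The smaller angle is 9.493°.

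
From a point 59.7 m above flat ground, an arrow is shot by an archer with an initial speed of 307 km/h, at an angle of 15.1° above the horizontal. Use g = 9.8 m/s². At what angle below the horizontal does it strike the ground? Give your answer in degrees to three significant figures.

26.4°

Convert: 307 km/h = 307/3.6 = 85.28 m/s.
Resolve: vₓ = 85.28 cos 15.1° = 82.33 m/s and v_y0 = 85.28 sin 15.1° = 22.22 m/s.
Vertical motion (up positive, ground at y = 0): 4.900 t² − (22.22) t − 59.7 = 0, so t = (22.22 + √(22.22² + 2·9.80·59.7)) / 9.80 = (22.22 + 40.79) / 9.80 = 6.429 s.
At impact: v_y = v_y0 − g t = −40.79 m/s; vₓ = 82.33 m/s.
Angle below horizontal: arctan(|v_y|/vₓ) = arctan(40.79/82.33) = 26.35°.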